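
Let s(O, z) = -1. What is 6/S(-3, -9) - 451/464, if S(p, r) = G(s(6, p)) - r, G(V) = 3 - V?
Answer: -3079/6032 ≈ -0.51044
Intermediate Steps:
S(p, r) = 4 - r (S(p, r) = (3 - 1*(-1)) - r = (3 + 1) - r = 4 - r)
6/S(-3, -9) - 451/464 = 6/(4 - 1*(-9)) - 451/464 = 6/(4 + 9) - 451*1/464 = 6/13 - 451/464 = -3079/6032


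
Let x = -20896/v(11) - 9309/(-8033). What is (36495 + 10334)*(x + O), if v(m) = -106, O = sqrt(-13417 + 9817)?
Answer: 136324323361/14681 + 2809740*I ≈ 9.2858e+6 + 2.8097e+6*I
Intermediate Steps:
O = 60*I (O = sqrt(-3600) = 60*I ≈ 60.0*I)
x = 2911109/14681 (x = -20896/(-106) - 9309/(-8033) = -20896*(-1/106) - 9309*(-1/8033) = 10448/53 + 321/277 = 2911109/14681 ≈ 198.29)
(36495 + 10334)*(x + O) = (36495 + 10334)*(2911109/14681 + 60*I) = 46829*(2911109/14681 + 60*I) = 136324323361/14681 + 2809740*I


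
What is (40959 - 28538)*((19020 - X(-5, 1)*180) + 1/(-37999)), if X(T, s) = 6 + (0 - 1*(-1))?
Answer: 8382463870619/37999 ≈ 2.2060e+8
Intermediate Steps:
X(T, s) = 7 (X(T, s) = 6 + (0 + 1) = 6 + 1 = 7)
(40959 - 28538)*((19020 - X(-5, 1)*180) + 1/(-37999)) = (40959 - 28538)*((19020 - 7*180) + 1/(-37999)) = 12421*((19020 - 1*1260) - 1/37999) = 12421*((19020 - 1260) - 1/37999) = 12421*(17760 - 1/37999) = 12421*(674862239/37999) = 8382463870619/37999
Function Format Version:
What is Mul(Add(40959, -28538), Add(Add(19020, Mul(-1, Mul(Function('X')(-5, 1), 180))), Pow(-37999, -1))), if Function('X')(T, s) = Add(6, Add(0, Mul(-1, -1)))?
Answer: Rational(8382463870619, 37999) ≈ 2.2060e+8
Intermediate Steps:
Function('X')(T, s) = 7 (Function('X')(T, s) = Add(6, Add(0, 1)) = Add(6, 1) = 7)
Mul(Add(40959, -28538), Add(Add(19020, Mul(-1, Mul(Function('X')(-5, 1), 180))), Pow(-37999, -1))) = Mul(Add(40959, -28538), Add(Add(19020, Mul(-1, Mul(7, 180))), Pow(-37999, -1))) = Mul(12421, Add(Add(19020, Mul(-1, 1260)), Rational(-1, 37999))) = Mul(12421, Add(Add(19020, -1260), Rational(-1, 37999))) = Mul(12421, Add(17760, Rational(-1, 37999))) = Mul(12421, Rational(674862239, 37999)) = Rational(8382463870619, 37999)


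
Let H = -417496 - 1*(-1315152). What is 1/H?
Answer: 1/897656 ≈ 1.1140e-6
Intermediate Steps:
H = 897656 (H = -417496 + 1315152 = 897656)
1/H = 1/897656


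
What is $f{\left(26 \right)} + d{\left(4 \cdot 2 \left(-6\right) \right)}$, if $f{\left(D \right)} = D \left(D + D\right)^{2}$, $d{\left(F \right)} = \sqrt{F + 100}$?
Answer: $70304 + 2 \sqrt{13} \approx 70311.0$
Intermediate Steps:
$d{\left(F \right)} = \sqrt{100 + F}$
$f{\left(D \right)} = 4 D^{3}$ ($f{\left(D \right)} = D \left(2 D\right)^{2} = D 4 D^{2} = 4 D^{3}$)
$f{\left(26 \right)} + d{\left(4 \cdot 2 \left(-6\right) \right)} = 4 \cdot 26^{3} + \sqrt{100 + 4 \cdot 2 \left(-6\right)} = 4 \cdot 17576 + \sqrt{100 + 8 \left(-6\right)} = 70304 + \sqrt{100 - 48} = 70304 + \sqrt{52} = 70304 + 2 \sqrt{13}$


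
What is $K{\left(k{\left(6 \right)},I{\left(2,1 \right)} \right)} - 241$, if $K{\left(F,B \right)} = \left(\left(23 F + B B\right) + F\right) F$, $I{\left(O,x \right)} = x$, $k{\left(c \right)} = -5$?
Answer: $354$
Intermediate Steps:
$K{\left(F,B \right)} = F \left(B^{2} + 24 F\right)$ ($K{\left(F,B \right)} = \left(\left(23 F + B^{2}\right) + F\right) F = \left(\left(B^{2} + 23 F\right) + F\right) F = \left(B^{2} + 24 F\right) F = F \left(B^{2} + 24 F\right)$)
$K{\left(k{\left(6 \right)},I{\left(2,1 \right)} \right)} - 241 = - 5 \left(1^{2} + 24 \left(-5\right)\right) - 241 = - 5 \left(1 - 120\right) - 241 = \left(-5\right) \left(-119\right) - 241 = 595 - 241 = 354$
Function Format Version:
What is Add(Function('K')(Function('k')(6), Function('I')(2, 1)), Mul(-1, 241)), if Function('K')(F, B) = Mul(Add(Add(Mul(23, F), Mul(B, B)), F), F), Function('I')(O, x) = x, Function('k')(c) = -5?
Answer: 354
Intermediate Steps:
Function('K')(F, B) = Mul(F, Add(Pow(B, 2), Mul(24, F))) (Function('K')(F, B) = Mul(Add(Add(Mul(23, F), Pow(B, 2)), F), F) = Mul(Add(Add(Pow(B, 2), Mul(23, F)), F), F) = Mul(Add(Pow(B, 2), Mul(24, F)), F) = Mul(F, Add(Pow(B, 2), Mul(24, F))))
Add(Function('K')(Function('k')(6), Function('I')(2, 1)), Mul(-1, 241)) = Add(Mul(-5, Add(Pow(1, 2), Mul(24, -5))), Mul(-1, 241)) = Add(Mul(-5, Add(1, -120)), -241) = Add(Mul(-5, -119), -241) = Add(595, -241) = 354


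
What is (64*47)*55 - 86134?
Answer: 79306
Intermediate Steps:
(64*47)*55 - 86134 = 3008*55 - 86134 = 165440 - 86134 = 79306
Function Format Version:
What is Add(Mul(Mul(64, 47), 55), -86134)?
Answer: 79306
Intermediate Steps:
Add(Mul(Mul(64, 47), 55), -86134) = Add(Mul(3008, 55), -86134) = Add(165440, -86134) = 79306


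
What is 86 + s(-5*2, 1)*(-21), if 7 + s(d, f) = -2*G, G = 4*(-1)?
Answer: 65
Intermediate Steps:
G = -4
s(d, f) = 1 (s(d, f) = -7 - 2*(-4) = -7 + 8 = 1)
86 + s(-5*2, 1)*(-21) = 86 + 1*(-21) = 86 - 21 = 65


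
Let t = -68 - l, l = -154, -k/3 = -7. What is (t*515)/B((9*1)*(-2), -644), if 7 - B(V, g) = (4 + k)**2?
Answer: -215/3 ≈ -71.667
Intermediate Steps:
k = 21 (k = -3*(-7) = 21)
B(V, g) = -618 (B(V, g) = 7 - (4 + 21)**2 = 7 - 1*25**2 = 7 - 1*625 = 7 - 625 = -618)
t = 86 (t = -68 - 1*(-154) = -68 + 154 = 86)
(t*515)/B((9*1)*(-2), -644) = (86*515)/(-618) = 44290*(-1/618) = -215/3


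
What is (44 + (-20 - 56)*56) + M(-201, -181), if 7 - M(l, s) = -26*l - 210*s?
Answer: -47441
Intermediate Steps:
M(l, s) = 7 + 26*l + 210*s (M(l, s) = 7 - (-26*l - 210*s) = 7 - (-210*s - 26*l) = 7 + (26*l + 210*s) = 7 + 26*l + 210*s)
(44 + (-20 - 56)*56) + M(-201, -181) = (44 + (-20 - 56)*56) + (7 + 26*(-201) + 210*(-181)) = (44 - 76*56) + (7 - 5226 - 38010) = (44 - 4256) - 43229 = -4212 - 43229 = -47441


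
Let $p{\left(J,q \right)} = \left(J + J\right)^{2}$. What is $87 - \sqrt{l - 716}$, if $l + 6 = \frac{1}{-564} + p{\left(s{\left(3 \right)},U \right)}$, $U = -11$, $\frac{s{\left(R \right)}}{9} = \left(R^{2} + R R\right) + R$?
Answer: $87 - \frac{\sqrt{11305290747}}{282} \approx -290.04$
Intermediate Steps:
$s{\left(R \right)} = 9 R + 18 R^{2}$ ($s{\left(R \right)} = 9 \left(\left(R^{2} + R R\right) + R\right) = 9 \left(\left(R^{2} + R^{2}\right) + R\right) = 9 \left(2 R^{2} + R\right) = 9 \left(R + 2 R^{2}\right) = 9 R + 18 R^{2}$)
$p{\left(J,q \right)} = 4 J^{2}$ ($p{\left(J,q \right)} = \left(2 J\right)^{2} = 4 J^{2}$)
$l = \frac{80583191}{564}$ ($l = -6 + \left(\frac{1}{-564} + 4 \left(9 \cdot 3 \left(1 + 2 \cdot 3\right)\right)^{2}\right) = -6 - \left(\frac{1}{564} - 4 \left(9 \cdot 3 \left(1 + 6\right)\right)^{2}\right) = -6 - \left(\frac{1}{564} - 4 \left(9 \cdot 3 \cdot 7\right)^{2}\right) = -6 - \left(\frac{1}{564} - 4 \cdot 189^{2}\right) = -6 + \left(- \frac{1}{564} + 4 \cdot 35721\right) = -6 + \left(- \frac{1}{564} + 142884\right) = -6 + \frac{80586575}{564} = \frac{80583191}{564} \approx 1.4288 \cdot 10^{5}$)
$87 - \sqrt{l - 716} = 87 - \sqrt{\frac{80583191}{564} - 716} = 87 - \sqrt{\frac{80179367}{564}} = 87 - \frac{\sqrt{11305290747}}{282}$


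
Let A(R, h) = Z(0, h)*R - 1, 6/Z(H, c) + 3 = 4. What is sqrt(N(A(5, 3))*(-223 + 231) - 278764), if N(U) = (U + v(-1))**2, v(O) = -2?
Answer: 2*I*sqrt(68233) ≈ 522.43*I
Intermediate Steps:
Z(H, c) = 6 (Z(H, c) = 6/(-3 + 4) = 6/1 = 6*1 = 6)
A(R, h) = -1 + 6*R (A(R, h) = 6*R - 1 = -1 + 6*R)
N(U) = (-2 + U)**2 (N(U) = (U - 2)**2 = (-2 + U)**2)
sqrt(N(A(5, 3))*(-223 + 231) - 278764) = sqrt((-2 + (-1 + 6*5))**2*(-223 + 231) - 278764) = sqrt((-2 + (-1 + 30))**2*8 - 278764) = sqrt((-2 + 29)**2*8 - 278764) = sqrt(27**2*8 - 278764) = sqrt(729*8 - 278764) = sqrt(5832 - 278764) = sqrt(-272932) = 2*I*sqrt(68233)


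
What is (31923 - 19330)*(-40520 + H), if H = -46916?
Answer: -1101081548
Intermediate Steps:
(31923 - 19330)*(-40520 + H) = (31923 - 19330)*(-40520 - 46916) = 12593*(-87436) = -1101081548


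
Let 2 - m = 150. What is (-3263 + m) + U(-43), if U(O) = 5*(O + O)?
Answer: -3841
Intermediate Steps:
m = -148 (m = 2 - 1*150 = 2 - 150 = -148)
U(O) = 10*O (U(O) = 5*(2*O) = 10*O)
(-3263 + m) + U(-43) = (-3263 - 148) + 10*(-43) = -3411 - 430 = -3841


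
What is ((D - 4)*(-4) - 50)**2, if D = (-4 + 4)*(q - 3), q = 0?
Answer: 1156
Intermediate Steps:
D = 0 (D = (-4 + 4)*(0 - 3) = 0*(-3) = 0)
((D - 4)*(-4) - 50)**2 = ((0 - 4)*(-4) - 50)**2 = (-4*(-4) - 50)**2 = (16 - 50)**2 = (-34)**2 = 1156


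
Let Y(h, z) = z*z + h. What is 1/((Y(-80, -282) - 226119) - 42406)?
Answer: -1/189081 ≈ -5.2887e-6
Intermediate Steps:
Y(h, z) = h + z² (Y(h, z) = z² + h = h + z²)
1/((Y(-80, -282) - 226119) - 42406) = 1/(((-80 + (-282)²) - 226119) - 42406) = 1/(((-80 + 79524) - 226119) - 42406) = 1/((79444 - 226119) - 42406) = 1/(-146675 - 42406) = 1/(-189081) = -1/189081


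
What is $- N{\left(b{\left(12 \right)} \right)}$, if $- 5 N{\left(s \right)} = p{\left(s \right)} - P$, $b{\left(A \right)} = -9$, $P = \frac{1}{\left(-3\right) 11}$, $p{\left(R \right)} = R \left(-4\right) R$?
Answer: $- \frac{10691}{165} \approx -64.794$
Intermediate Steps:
$p{\left(R \right)} = - 4 R^{2}$ ($p{\left(R \right)} = - 4 R R = - 4 R^{2}$)
$P = - \frac{1}{33}$ ($P = \frac{1}{-33} = - \frac{1}{33} \approx -0.030303$)
$N{\left(s \right)} = - \frac{1}{165} + \frac{4 s^{2}}{5}$ ($N{\left(s \right)} = - \frac{- 4 s^{2} - - \frac{1}{33}}{5} = - \frac{- 4 s^{2} + \frac{1}{33}}{5} = - \frac{\frac{1}{33} - 4 s^{2}}{5} = - \frac{1}{165} + \frac{4 s^{2}}{5}$)
$- N{\left(b{\left(12 \right)} \right)} = - (- \frac{1}{165} + \frac{4 \left(-9\right)^{2}}{5}) = - (- \frac{1}{165} + \frac{4}{5} \cdot 81) = - (- \frac{1}{165} + \frac{324}{5}) = \left(-1\right) \frac{10691}{165} = - \frac{10691}{165}$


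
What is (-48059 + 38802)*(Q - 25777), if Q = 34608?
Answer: -81748567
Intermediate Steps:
(-48059 + 38802)*(Q - 25777) = (-48059 + 38802)*(34608 - 25777) = -9257*8831 = -81748567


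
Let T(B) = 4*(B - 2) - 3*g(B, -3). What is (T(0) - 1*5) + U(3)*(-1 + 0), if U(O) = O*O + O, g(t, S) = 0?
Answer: -25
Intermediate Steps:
T(B) = -8 + 4*B (T(B) = 4*(B - 2) - 3*0 = 4*(-2 + B) + 0 = (-8 + 4*B) + 0 = -8 + 4*B)
U(O) = O + O² (U(O) = O² + O = O + O²)
(T(0) - 1*5) + U(3)*(-1 + 0) = ((-8 + 4*0) - 1*5) + (3*(1 + 3))*(-1 + 0) = ((-8 + 0) - 5) + (3*4)*(-1) = (-8 - 5) + 12*(-1) = -13 - 12 = -25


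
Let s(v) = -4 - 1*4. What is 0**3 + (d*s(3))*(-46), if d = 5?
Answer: 1840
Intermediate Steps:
s(v) = -8 (s(v) = -4 - 4 = -8)
0**3 + (d*s(3))*(-46) = 0**3 + (5*(-8))*(-46) = 0 - 40*(-46) = 0 + 1840 = 1840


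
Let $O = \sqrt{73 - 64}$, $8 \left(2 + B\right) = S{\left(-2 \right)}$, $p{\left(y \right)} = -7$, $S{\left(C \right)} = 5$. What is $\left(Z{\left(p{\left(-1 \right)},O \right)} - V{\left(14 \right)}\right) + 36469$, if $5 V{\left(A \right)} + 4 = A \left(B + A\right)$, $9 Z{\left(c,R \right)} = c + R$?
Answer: $\frac{6558121}{180} \approx 36434.0$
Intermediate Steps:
$B = - \frac{11}{8}$ ($B = -2 + \frac{1}{8} \cdot 5 = -2 + \frac{5}{8} = - \frac{11}{8} \approx -1.375$)
$O = 3$ ($O = \sqrt{9} = 3$)
$Z{\left(c,R \right)} = \frac{R}{9} + \frac{c}{9}$ ($Z{\left(c,R \right)} = \frac{c + R}{9} = \frac{R + c}{9} = \frac{R}{9} + \frac{c}{9}$)
$V{\left(A \right)} = - \frac{4}{5} + \frac{A \left(- \frac{11}{8} + A\right)}{5}$
$\left(Z{\left(p{\left(-1 \right)},O \right)} - V{\left(14 \right)}\right) + 36469 = \left(\left(\frac{1}{9} \cdot 3 + \frac{1}{9} \left(-7\right)\right) - \left(- \frac{4}{5} - \frac{77}{20} + \frac{14^{2}}{5}\right)\right) + 36469 = \left(\left(\frac{1}{3} - \frac{7}{9}\right) - \left(- \frac{4}{5} - \frac{77}{20} + \frac{1}{5} \cdot 196\right)\right) + 36469 = \left(- \frac{4}{9} - \left(- \frac{4}{5} - \frac{77}{20} + \frac{196}{5}\right)\right) + 36469 = \left(- \frac{4}{9} - \frac{691}{20}\right) + 36469 = - \frac{6299}{180} + 36469 = \frac{6558121}{180}$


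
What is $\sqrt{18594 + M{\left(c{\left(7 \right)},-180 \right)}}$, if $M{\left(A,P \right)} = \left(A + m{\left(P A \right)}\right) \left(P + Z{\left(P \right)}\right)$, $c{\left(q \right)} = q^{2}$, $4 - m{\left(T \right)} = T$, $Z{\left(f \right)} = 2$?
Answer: $20 i \sqrt{3902} \approx 1249.3 i$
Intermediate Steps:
$m{\left(T \right)} = 4 - T$
$M{\left(A,P \right)} = \left(2 + P\right) \left(4 + A - A P\right)$ ($M{\left(A,P \right)} = \left(A - \left(-4 + P A\right)\right) \left(P + 2\right) = \left(A - \left(-4 + A P\right)\right) \left(2 + P\right) = \left(4 + A - A P\right) \left(2 + P\right) = \left(2 + P\right) \left(4 + A - A P\right)$)
$\sqrt{18594 + M{\left(c{\left(7 \right)},-180 \right)}} = \sqrt{18594 + \left(8 + 2 \cdot 7^{2} - 7^{2} \left(-180\right) - - 180 \left(-4 + 7^{2} \left(-180\right)\right)\right)} = \sqrt{18594 + \left(8 + 2 \cdot 49 - 49 \left(-180\right) - - 180 \left(-4 + 49 \left(-180\right)\right)\right)} = \sqrt{18594 + \left(8 + 98 + 8820 - - 180 \left(-4 - 8820\right)\right)} = \sqrt{18594 + \left(8 + 98 + 8820 - \left(-180\right) \left(-8824\right)\right)} = \sqrt{18594 + \left(8 + 98 + 8820 - 1588320\right)} = \sqrt{18594 - 1579394} = \sqrt{-1560800} = 20 i \sqrt{3902}$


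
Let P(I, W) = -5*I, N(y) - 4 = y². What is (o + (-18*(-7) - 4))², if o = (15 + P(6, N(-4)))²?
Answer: 120409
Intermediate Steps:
N(y) = 4 + y²
o = 225 (o = (15 - 5*6)² = (15 - 30)² = (-15)² = 225)
(o + (-18*(-7) - 4))² = (225 + (-18*(-7) - 4))² = (225 + (126 - 4))² = (225 + 122)² = 347² = 120409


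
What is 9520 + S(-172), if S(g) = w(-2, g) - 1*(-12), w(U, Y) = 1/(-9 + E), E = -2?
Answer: 104851/11 ≈ 9531.9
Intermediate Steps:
w(U, Y) = -1/11 (w(U, Y) = 1/(-9 - 2) = 1/(-11) = -1/11)
S(g) = 131/11 (S(g) = -1/11 - 1*(-12) = -1/11 + 12 = 131/11)
9520 + S(-172) = 9520 + 131/11 = 104851/11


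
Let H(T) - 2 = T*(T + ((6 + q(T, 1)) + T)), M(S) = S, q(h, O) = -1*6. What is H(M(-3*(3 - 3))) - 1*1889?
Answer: -1887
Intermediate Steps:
q(h, O) = -6
H(T) = 2 + 2*T**2 (H(T) = 2 + T*(T + ((6 - 6) + T)) = 2 + T*(T + (0 + T)) = 2 + T*(T + T) = 2 + T*(2*T) = 2 + 2*T**2)
H(M(-3*(3 - 3))) - 1*1889 = (2 + 2*(-3*(3 - 3))**2) - 1*1889 = (2 + 2*(-3*0)**2) - 1889 = (2 + 2*0**2) - 1889 = (2 + 2*0) - 1889 = (2 + 0) - 1889 = 2 - 1889 = -1887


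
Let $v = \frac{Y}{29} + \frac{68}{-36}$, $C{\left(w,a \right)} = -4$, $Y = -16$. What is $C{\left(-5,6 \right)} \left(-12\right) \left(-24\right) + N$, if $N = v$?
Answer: $- \frac{301309}{261} \approx -1154.4$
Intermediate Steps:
$v = - \frac{637}{261}$ ($v = - \frac{16}{29} + \frac{68}{-36} = \left(-16\right) \frac{1}{29} + 68 \left(- \frac{1}{36}\right) = - \frac{16}{29} - \frac{17}{9} = - \frac{637}{261} \approx -2.4406$)
$N = - \frac{637}{261} \approx -2.4406$
$C{\left(-5,6 \right)} \left(-12\right) \left(-24\right) + N = \left(-4\right) \left(-12\right) \left(-24\right) - \frac{637}{261} = 48 \left(-24\right) - \frac{637}{261} = -1152 - \frac{637}{261} = - \frac{301309}{261}$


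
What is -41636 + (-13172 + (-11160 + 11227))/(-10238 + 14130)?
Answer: -162060417/3892 ≈ -41639.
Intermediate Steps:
-41636 + (-13172 + (-11160 + 11227))/(-10238 + 14130) = -41636 + (-13172 + 67)/3892 = -41636 - 13105*1/3892 = -41636 - 13105/3892 = -162060417/3892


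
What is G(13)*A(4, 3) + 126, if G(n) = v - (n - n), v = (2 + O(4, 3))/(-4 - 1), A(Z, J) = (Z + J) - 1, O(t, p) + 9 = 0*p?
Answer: 672/5 ≈ 134.40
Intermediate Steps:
O(t, p) = -9 (O(t, p) = -9 + 0*p = -9 + 0 = -9)
A(Z, J) = -1 + J + Z (A(Z, J) = (J + Z) - 1 = -1 + J + Z)
v = 7/5 (v = (2 - 9)/(-4 - 1) = -7/(-5) = -7*(-1/5) = 7/5 ≈ 1.4000)
G(n) = 7/5 (G(n) = 7/5 - (n - n) = 7/5 - 1*0 = 7/5 + 0 = 7/5)
G(13)*A(4, 3) + 126 = 7*(-1 + 3 + 4)/5 + 126 = (7/5)*6 + 126 = 42/5 + 126 = 672/5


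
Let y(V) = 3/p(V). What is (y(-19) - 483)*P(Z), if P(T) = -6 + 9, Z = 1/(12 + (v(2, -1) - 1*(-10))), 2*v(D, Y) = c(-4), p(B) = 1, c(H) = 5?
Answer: -1440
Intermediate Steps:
v(D, Y) = 5/2 (v(D, Y) = (½)*5 = 5/2)
y(V) = 3 (y(V) = 3/1 = 3*1 = 3)
Z = 2/49 (Z = 1/(12 + (5/2 - 1*(-10))) = 1/(12 + (5/2 + 10)) = 1/(12 + 25/2) = 1/(49/2) = 2/49 ≈ 0.040816)
P(T) = 3
(y(-19) - 483)*P(Z) = (3 - 483)*3 = -480*3 = -1440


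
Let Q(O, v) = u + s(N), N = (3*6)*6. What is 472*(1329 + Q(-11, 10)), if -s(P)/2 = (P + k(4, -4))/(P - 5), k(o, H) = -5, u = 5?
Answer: 628704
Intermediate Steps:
N = 108 (N = 18*6 = 108)
s(P) = -2 (s(P) = -2*(P - 5)/(P - 5) = -2*(-5 + P)/(-5 + P) = -2*1 = -2)
Q(O, v) = 3 (Q(O, v) = 5 - 2 = 3)
472*(1329 + Q(-11, 10)) = 472*(1329 + 3) = 472*1332 = 628704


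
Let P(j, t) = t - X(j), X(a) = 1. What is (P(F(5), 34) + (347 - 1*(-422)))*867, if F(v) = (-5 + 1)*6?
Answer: 695334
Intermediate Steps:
F(v) = -24 (F(v) = -4*6 = -24)
P(j, t) = -1 + t (P(j, t) = t - 1*1 = t - 1 = -1 + t)
(P(F(5), 34) + (347 - 1*(-422)))*867 = ((-1 + 34) + (347 - 1*(-422)))*867 = (33 + (347 + 422))*867 = (33 + 769)*867 = 802*867 = 695334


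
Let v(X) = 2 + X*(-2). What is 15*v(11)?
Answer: -300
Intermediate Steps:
v(X) = 2 - 2*X
15*v(11) = 15*(2 - 2*11) = 15*(2 - 22) = 15*(-20) = -300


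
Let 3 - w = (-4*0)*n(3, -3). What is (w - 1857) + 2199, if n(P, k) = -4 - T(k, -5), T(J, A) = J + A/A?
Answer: 345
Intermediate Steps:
T(J, A) = 1 + J (T(J, A) = J + 1 = 1 + J)
n(P, k) = -5 - k (n(P, k) = -4 - (1 + k) = -4 + (-1 - k) = -5 - k)
w = 3 (w = 3 - (-4*0)*(-5 - 1*(-3)) = 3 - 0*(-5 + 3) = 3 - 0*(-2) = 3 - 1*0 = 3 + 0 = 3)
(w - 1857) + 2199 = (3 - 1857) + 2199 = -1854 + 2199 = 345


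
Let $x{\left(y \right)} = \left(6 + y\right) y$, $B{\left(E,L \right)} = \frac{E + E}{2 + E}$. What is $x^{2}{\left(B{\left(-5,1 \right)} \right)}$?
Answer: $\frac{78400}{81} \approx 967.9$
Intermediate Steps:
$B{\left(E,L \right)} = \frac{2 E}{2 + E}$
$x{\left(y \right)} = y \left(6 + y\right)$
$x^{2}{\left(B{\left(-5,1 \right)} \right)} = \left(2 \left(-5\right) \frac{1}{2 - 5} \left(6 + 2 \left(-5\right) \frac{1}{2 - 5}\right)\right)^{2} = \left(2 \left(-5\right) \frac{1}{-3} \left(6 + 2 \left(-5\right) \frac{1}{-3}\right)\right)^{2} = \left(2 \left(-5\right) \left(- \frac{1}{3}\right) \left(6 + 2 \left(-5\right) \left(- \frac{1}{3}\right)\right)\right)^{2} = \left(\frac{10 \left(6 + \frac{10}{3}\right)}{3}\right)^{2} = \left(\frac{10}{3} \cdot \frac{28}{3}\right)^{2} = \left(\frac{280}{9}\right)^{2} = \frac{78400}{81}$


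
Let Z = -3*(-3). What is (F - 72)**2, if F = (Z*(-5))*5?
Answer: 88209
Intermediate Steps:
Z = 9
F = -225 (F = (9*(-5))*5 = -45*5 = -225)
(F - 72)**2 = (-225 - 72)**2 = (-297)**2 = 88209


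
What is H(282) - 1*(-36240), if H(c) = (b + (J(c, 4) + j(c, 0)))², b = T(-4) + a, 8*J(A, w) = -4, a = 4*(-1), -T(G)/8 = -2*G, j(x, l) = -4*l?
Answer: 163729/4 ≈ 40932.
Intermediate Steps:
T(G) = 16*G (T(G) = -(-16)*G = 16*G)
a = -4
J(A, w) = -½ (J(A, w) = (⅛)*(-4) = -½)
b = -68 (b = 16*(-4) - 4 = -64 - 4 = -68)
H(c) = 18769/4 (H(c) = (-68 + (-½ - 4*0))² = (-68 + (-½ + 0))² = (-68 - ½)² = (-137/2)² = 18769/4)
H(282) - 1*(-36240) = 18769/4 - 1*(-36240) = 18769/4 + 36240 = 163729/4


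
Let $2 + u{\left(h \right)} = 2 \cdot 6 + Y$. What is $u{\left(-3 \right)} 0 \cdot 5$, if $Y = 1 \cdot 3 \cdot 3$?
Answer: $0$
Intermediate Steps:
$Y = 9$ ($Y = 3 \cdot 3 = 9$)
$u{\left(h \right)} = 19$ ($u{\left(h \right)} = -2 + \left(2 \cdot 6 + 9\right) = -2 + \left(12 + 9\right) = -2 + 21 = 19$)
$u{\left(-3 \right)} 0 \cdot 5 = 19 \cdot 0 \cdot 5 = 0 \cdot 5 = 0$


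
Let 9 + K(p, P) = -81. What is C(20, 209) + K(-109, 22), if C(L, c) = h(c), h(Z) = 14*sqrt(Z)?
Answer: -90 + 14*sqrt(209) ≈ 112.40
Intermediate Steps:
K(p, P) = -90 (K(p, P) = -9 - 81 = -90)
C(L, c) = 14*sqrt(c)
C(20, 209) + K(-109, 22) = 14*sqrt(209) - 90 = -90 + 14*sqrt(209)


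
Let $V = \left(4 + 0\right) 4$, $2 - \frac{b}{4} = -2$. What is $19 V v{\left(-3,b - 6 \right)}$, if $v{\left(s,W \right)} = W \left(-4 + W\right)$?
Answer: $18240$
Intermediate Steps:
$b = 16$ ($b = 8 - -8 = 8 + 8 = 16$)
$V = 16$ ($V = 4 \cdot 4 = 16$)
$19 V v{\left(-3,b - 6 \right)} = 19 \cdot 16 \left(16 - 6\right) \left(-4 + \left(16 - 6\right)\right) = 304 \left(16 - 6\right) \left(-4 + \left(16 - 6\right)\right) = 304 \cdot 10 \left(-4 + 10\right) = 304 \cdot 10 \cdot 6 = 304 \cdot 60 = 18240$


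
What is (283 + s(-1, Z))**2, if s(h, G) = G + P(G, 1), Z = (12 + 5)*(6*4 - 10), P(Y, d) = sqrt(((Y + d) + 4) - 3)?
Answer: 271681 + 4168*sqrt(15) ≈ 2.8782e+5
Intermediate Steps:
P(Y, d) = sqrt(1 + Y + d) (P(Y, d) = sqrt((4 + Y + d) - 3) = sqrt(1 + Y + d))
Z = 238 (Z = 17*(24 - 10) = 17*14 = 238)
s(h, G) = G + sqrt(2 + G) (s(h, G) = G + sqrt(1 + G + 1) = G + sqrt(2 + G))
(283 + s(-1, Z))**2 = (283 + (238 + sqrt(2 + 238)))**2 = (283 + (238 + sqrt(240)))**2 = (283 + (238 + 4*sqrt(15)))**2 = (521 + 4*sqrt(15))**2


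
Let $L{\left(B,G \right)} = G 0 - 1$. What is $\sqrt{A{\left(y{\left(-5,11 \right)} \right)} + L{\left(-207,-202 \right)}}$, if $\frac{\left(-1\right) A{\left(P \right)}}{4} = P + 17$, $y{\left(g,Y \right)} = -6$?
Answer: $3 i \sqrt{5} \approx 6.7082 i$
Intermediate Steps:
$A{\left(P \right)} = -68 - 4 P$ ($A{\left(P \right)} = - 4 \left(P + 17\right) = - 4 \left(17 + P\right) = -68 - 4 P$)
$L{\left(B,G \right)} = -1$ ($L{\left(B,G \right)} = 0 - 1 = -1$)
$\sqrt{A{\left(y{\left(-5,11 \right)} \right)} + L{\left(-207,-202 \right)}} = \sqrt{\left(-68 - -24\right) - 1} = \sqrt{\left(-68 + 24\right) - 1} = \sqrt{-44 - 1} = \sqrt{-45} = 3 i \sqrt{5}$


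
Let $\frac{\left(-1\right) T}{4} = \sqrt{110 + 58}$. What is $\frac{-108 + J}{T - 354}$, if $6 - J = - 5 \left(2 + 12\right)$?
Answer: $\frac{944}{10219} - \frac{64 \sqrt{42}}{30657} \approx 0.078848$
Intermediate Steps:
$J = 76$ ($J = 6 - - 5 \left(2 + 12\right) = 6 - \left(-5\right) 14 = 6 - -70 = 6 + 70 = 76$)
$T = - 8 \sqrt{42}$ ($T = - 4 \sqrt{110 + 58} = - 4 \sqrt{168} = - 4 \cdot 2 \sqrt{42} = - 8 \sqrt{42} \approx -51.846$)
$\frac{-108 + J}{T - 354} = \frac{-108 + 76}{- 8 \sqrt{42} - 354} = - \frac{32}{-354 - 8 \sqrt{42}}$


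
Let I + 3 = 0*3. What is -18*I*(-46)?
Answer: -2484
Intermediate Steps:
I = -3 (I = -3 + 0*3 = -3 + 0 = -3)
-18*I*(-46) = -18*(-3)*(-46) = 54*(-46) = -2484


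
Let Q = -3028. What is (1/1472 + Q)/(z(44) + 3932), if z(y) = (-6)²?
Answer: -4457215/5840896 ≈ -0.76310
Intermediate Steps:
z(y) = 36
(1/1472 + Q)/(z(44) + 3932) = (1/1472 - 3028)/(36 + 3932) = (1/1472 - 3028)/3968 = -4457215/1472*1/3968 = -4457215/5840896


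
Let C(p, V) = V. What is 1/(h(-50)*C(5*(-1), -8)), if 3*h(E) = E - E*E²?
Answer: -1/333200 ≈ -3.0012e-6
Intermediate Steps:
h(E) = -E³/3 + E/3 (h(E) = (E - E*E²)/3 = (E - E³)/3 = -E³/3 + E/3)
1/(h(-50)*C(5*(-1), -8)) = 1/(((⅓)*(-50)*(1 - 1*(-50)²))*(-8)) = 1/(((⅓)*(-50)*(1 - 1*2500))*(-8)) = 1/(((⅓)*(-50)*(1 - 2500))*(-8)) = 1/(((⅓)*(-50)*(-2499))*(-8)) = 1/(41650*(-8)) = 1/(-333200) = -1/333200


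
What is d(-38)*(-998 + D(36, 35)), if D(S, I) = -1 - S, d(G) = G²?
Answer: -1494540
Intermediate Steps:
d(-38)*(-998 + D(36, 35)) = (-38)²*(-998 + (-1 - 1*36)) = 1444*(-998 + (-1 - 36)) = 1444*(-998 - 37) = 1444*(-1035) = -1494540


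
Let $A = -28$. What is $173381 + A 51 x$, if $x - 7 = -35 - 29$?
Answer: $254777$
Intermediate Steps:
$x = -57$ ($x = 7 - 64 = -57$)
$173381 + A 51 x = 173381 + \left(-28\right) 51 \left(-57\right) = 173381 - -81396 = 173381 + 81396 = 254777$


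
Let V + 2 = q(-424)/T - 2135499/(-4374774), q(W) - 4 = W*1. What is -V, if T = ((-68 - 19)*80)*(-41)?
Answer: 5247840077/3467737524 ≈ 1.5133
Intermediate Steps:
q(W) = 4 + W (q(W) = 4 + W*1 = 4 + W)
T = 285360 (T = -87*80*(-41) = -6960*(-41) = 285360)
V = -5247840077/3467737524 (V = -2 + ((4 - 424)/285360 - 2135499/(-4374774)) = -2 + (-420*1/285360 - 2135499*(-1/4374774)) = -2 + (-7/4756 + 711833/1458258) = -2 + 1687634971/3467737524 = -5247840077/3467737524 ≈ -1.5133)
-V = -1*(-5247840077/3467737524) = 5247840077/3467737524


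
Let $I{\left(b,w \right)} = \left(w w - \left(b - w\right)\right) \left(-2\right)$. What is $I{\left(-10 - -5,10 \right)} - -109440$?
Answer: $109210$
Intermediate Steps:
$I{\left(b,w \right)} = - 2 w - 2 w^{2} + 2 b$ ($I{\left(b,w \right)} = \left(w^{2} - \left(b - w\right)\right) \left(-2\right) = \left(w + w^{2} - b\right) \left(-2\right) = - 2 w - 2 w^{2} + 2 b$)
$I{\left(-10 - -5,10 \right)} - -109440 = \left(\left(-2\right) 10 - 2 \cdot 10^{2} + 2 \left(-10 - -5\right)\right) - -109440 = \left(-20 - 200 + 2 \left(-10 + 5\right)\right) + 109440 = \left(-20 - 200 + 2 \left(-5\right)\right) + 109440 = \left(-20 - 200 - 10\right) + 109440 = -230 + 109440 = 109210$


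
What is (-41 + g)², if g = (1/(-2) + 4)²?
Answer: 13225/16 ≈ 826.56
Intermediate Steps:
g = 49/4 (g = (-½ + 4)² = (7/2)² = 49/4 ≈ 12.250)
(-41 + g)² = (-41 + 49/4)² = (-115/4)² = 13225/16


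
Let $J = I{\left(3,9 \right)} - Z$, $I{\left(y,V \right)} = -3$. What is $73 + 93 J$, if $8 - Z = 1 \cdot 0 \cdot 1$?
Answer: $-950$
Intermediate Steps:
$Z = 8$ ($Z = 8 - 1 \cdot 0 \cdot 1 = 8 - 0 \cdot 1 = 8 - 0 = 8 + 0 = 8$)
$J = -11$ ($J = -3 - 8 = -11$)
$73 + 93 J = 73 + 93 \left(-11\right) = 73 - 1023 = -950$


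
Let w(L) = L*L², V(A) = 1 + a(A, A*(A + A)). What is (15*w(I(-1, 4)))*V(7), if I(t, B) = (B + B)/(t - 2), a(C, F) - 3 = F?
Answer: -87040/3 ≈ -29013.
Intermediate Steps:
a(C, F) = 3 + F
I(t, B) = 2*B/(-2 + t) (I(t, B) = (2*B)/(-2 + t) = 2*B/(-2 + t))
V(A) = 4 + 2*A² (V(A) = 1 + (3 + A*(A + A)) = 1 + (3 + A*(2*A)) = 1 + (3 + 2*A²) = 4 + 2*A²)
w(L) = L³
(15*w(I(-1, 4)))*V(7) = (15*(2*4/(-2 - 1))³)*(4 + 2*7²) = (15*(2*4/(-3))³)*(4 + 2*49) = (15*(2*4*(-⅓))³)*(4 + 98) = (15*(-8/3)³)*102 = (15*(-512/27))*102 = -2560/9*102 = -87040/3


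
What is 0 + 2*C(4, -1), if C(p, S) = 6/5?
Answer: 12/5 ≈ 2.4000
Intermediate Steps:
C(p, S) = 6/5 (C(p, S) = 6*(⅕) = 6/5)
0 + 2*C(4, -1) = 0 + 2*(6/5) = 0 + 12/5 = 12/5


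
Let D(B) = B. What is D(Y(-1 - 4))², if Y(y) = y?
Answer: 25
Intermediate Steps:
D(Y(-1 - 4))² = (-1 - 4)² = (-5)² = 25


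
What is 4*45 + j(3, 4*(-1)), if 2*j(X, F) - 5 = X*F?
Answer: 353/2 ≈ 176.50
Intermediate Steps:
j(X, F) = 5/2 + F*X/2 (j(X, F) = 5/2 + (X*F)/2 = 5/2 + (F*X)/2 = 5/2 + F*X/2)
4*45 + j(3, 4*(-1)) = 4*45 + (5/2 + (½)*(4*(-1))*3) = 180 + (5/2 + (½)*(-4)*3) = 180 + (5/2 - 6) = 180 - 7/2 = 353/2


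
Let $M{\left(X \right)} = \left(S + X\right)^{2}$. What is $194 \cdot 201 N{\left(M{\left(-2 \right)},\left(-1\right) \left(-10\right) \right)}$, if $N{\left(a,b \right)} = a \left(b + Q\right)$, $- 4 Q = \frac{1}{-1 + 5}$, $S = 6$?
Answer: $6200046$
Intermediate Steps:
$Q = - \frac{1}{16}$ ($Q = - \frac{1}{4 \left(-1 + 5\right)} = - \frac{1}{4 \cdot 4} = \left(- \frac{1}{4}\right) \frac{1}{4} = - \frac{1}{16} \approx -0.0625$)
$M{\left(X \right)} = \left(6 + X\right)^{2}$
$N{\left(a,b \right)} = a \left(- \frac{1}{16} + b\right)$ ($N{\left(a,b \right)} = a \left(b - \frac{1}{16}\right) = a \left(- \frac{1}{16} + b\right)$)
$194 \cdot 201 N{\left(M{\left(-2 \right)},\left(-1\right) \left(-10\right) \right)} = 194 \cdot 201 \left(6 - 2\right)^{2} \left(- \frac{1}{16} - -10\right) = 38994 \cdot 4^{2} \left(- \frac{1}{16} + 10\right) = 38994 \cdot 16 \cdot \frac{159}{16} = 38994 \cdot 159 = 6200046$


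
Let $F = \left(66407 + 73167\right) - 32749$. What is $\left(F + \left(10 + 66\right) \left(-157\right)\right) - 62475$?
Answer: $32418$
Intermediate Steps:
$F = 106825$ ($F = 139574 - 32749 = 106825$)
$\left(F + \left(10 + 66\right) \left(-157\right)\right) - 62475 = \left(106825 + \left(10 + 66\right) \left(-157\right)\right) - 62475 = \left(106825 + 76 \left(-157\right)\right) - 62475 = \left(106825 - 11932\right) - 62475 = 94893 - 62475 = 32418$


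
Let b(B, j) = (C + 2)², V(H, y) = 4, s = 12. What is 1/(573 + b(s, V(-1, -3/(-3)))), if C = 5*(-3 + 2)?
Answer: 1/582 ≈ 0.0017182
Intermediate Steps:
C = -5 (C = 5*(-1) = -5)
b(B, j) = 9 (b(B, j) = (-5 + 2)² = (-3)² = 9)
1/(573 + b(s, V(-1, -3/(-3)))) = 1/(573 + 9) = 1/582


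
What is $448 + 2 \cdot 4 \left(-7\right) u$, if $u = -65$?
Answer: $4088$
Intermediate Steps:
$448 + 2 \cdot 4 \left(-7\right) u = 448 + 2 \cdot 4 \left(-7\right) \left(-65\right) = 448 + 8 \left(-7\right) \left(-65\right) = 448 - -3640 = 448 + 3640 = 4088$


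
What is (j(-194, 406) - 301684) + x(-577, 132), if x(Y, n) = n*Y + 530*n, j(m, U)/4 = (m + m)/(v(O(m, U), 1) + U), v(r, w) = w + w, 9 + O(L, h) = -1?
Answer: -15702482/51 ≈ -3.0789e+5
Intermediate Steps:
O(L, h) = -10 (O(L, h) = -9 - 1 = -10)
v(r, w) = 2*w
j(m, U) = 8*m/(2 + U) (j(m, U) = 4*((m + m)/(2*1 + U)) = 4*((2*m)/(2 + U)) = 4*(2*m/(2 + U)) = 8*m/(2 + U))
x(Y, n) = 530*n + Y*n (x(Y, n) = Y*n + 530*n = 530*n + Y*n)
(j(-194, 406) - 301684) + x(-577, 132) = (8*(-194)/(2 + 406) - 301684) + 132*(530 - 577) = (8*(-194)/408 - 301684) + 132*(-47) = (8*(-194)*(1/408) - 301684) - 6204 = (-194/51 - 301684) - 6204 = -15386078/51 - 6204 = -15702482/51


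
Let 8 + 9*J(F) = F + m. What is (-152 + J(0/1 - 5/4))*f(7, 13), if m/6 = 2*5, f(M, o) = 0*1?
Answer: 0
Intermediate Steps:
f(M, o) = 0
m = 60 (m = 6*(2*5) = 6*10 = 60)
J(F) = 52/9 + F/9 (J(F) = -8/9 + (F + 60)/9 = -8/9 + (60 + F)/9 = -8/9 + (20/3 + F/9) = 52/9 + F/9)
(-152 + J(0/1 - 5/4))*f(7, 13) = (-152 + (52/9 + (0/1 - 5/4)/9))*0 = (-152 + (52/9 + (0*1 - 5*¼)/9))*0 = (-152 + (52/9 + (0 - 5/4)/9))*0 = (-152 + (52/9 + (⅑)*(-5/4)))*0 = (-152 + (52/9 - 5/36))*0 = (-152 + 203/36)*0 = -5269/36*0 = 0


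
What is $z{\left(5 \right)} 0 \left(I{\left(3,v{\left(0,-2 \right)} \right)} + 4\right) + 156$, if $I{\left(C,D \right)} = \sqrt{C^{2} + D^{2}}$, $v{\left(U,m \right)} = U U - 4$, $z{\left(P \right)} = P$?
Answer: $156$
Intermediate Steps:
$v{\left(U,m \right)} = -4 + U^{2}$ ($v{\left(U,m \right)} = U^{2} - 4 = -4 + U^{2}$)
$z{\left(5 \right)} 0 \left(I{\left(3,v{\left(0,-2 \right)} \right)} + 4\right) + 156 = 5 \cdot 0 \left(\sqrt{3^{2} + \left(-4 + 0^{2}\right)^{2}} + 4\right) + 156 = 5 \cdot 0 \left(\sqrt{9 + \left(-4 + 0\right)^{2}} + 4\right) + 156 = 5 \cdot 0 \left(\sqrt{9 + \left(-4\right)^{2}} + 4\right) + 156 = 5 \cdot 0 \left(\sqrt{9 + 16} + 4\right) + 156 = 5 \cdot 0 \left(\sqrt{25} + 4\right) + 156 = 5 \cdot 0 \left(5 + 4\right) + 156 = 5 \cdot 0 \cdot 9 + 156 = 5 \cdot 0 + 156 = 0 + 156 = 156$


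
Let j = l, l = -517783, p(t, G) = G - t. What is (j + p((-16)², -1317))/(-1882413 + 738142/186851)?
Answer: 97042187956/351730013321 ≈ 0.27590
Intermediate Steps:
j = -517783
(j + p((-16)², -1317))/(-1882413 + 738142/186851) = (-517783 + (-1317 - 1*(-16)²))/(-1882413 + 738142/186851) = (-517783 + (-1317 - 1*256))/(-1882413 + 738142*(1/186851)) = (-517783 + (-1317 - 256))/(-1882413 + 738142/186851) = (-517783 - 1573)/(-351730013321/186851) = -519356*(-186851/351730013321) = 97042187956/351730013321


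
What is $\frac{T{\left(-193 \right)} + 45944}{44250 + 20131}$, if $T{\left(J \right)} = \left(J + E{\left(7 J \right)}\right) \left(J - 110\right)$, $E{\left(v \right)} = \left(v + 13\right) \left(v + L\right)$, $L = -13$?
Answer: $- \frac{552880273}{64381} \approx -8587.6$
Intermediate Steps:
$E{\left(v \right)} = \left(-13 + v\right) \left(13 + v\right)$ ($E{\left(v \right)} = \left(v + 13\right) \left(v - 13\right) = \left(13 + v\right) \left(-13 + v\right) = \left(-13 + v\right) \left(13 + v\right)$)
$T{\left(J \right)} = \left(-110 + J\right) \left(-169 + J + 49 J^{2}\right)$ ($T{\left(J \right)} = \left(J + \left(-169 + \left(7 J\right)^{2}\right)\right) \left(J - 110\right) = \left(J + \left(-169 + 49 J^{2}\right)\right) \left(-110 + J\right) = \left(-169 + J + 49 J^{2}\right) \left(-110 + J\right) = \left(-110 + J\right) \left(-169 + J + 49 J^{2}\right)$)
$\frac{T{\left(-193 \right)} + 45944}{44250 + 20131} = \frac{\left(18590 - 5389 \left(-193\right)^{2} - -53847 + 49 \left(-193\right)^{3}\right) + 45944}{44250 + 20131} = \frac{\left(18590 - 200734861 + 53847 + 49 \left(-7189057\right)\right) + 45944}{64381} = \left(\left(18590 - 200734861 + 53847 - 352263793\right) + 45944\right) \frac{1}{64381} = \left(-552926217 + 45944\right) \frac{1}{64381} = \left(-552880273\right) \frac{1}{64381} = - \frac{552880273}{64381}$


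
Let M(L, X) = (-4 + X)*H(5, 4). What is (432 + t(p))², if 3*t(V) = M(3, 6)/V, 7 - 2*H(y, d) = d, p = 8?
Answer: 11950849/64 ≈ 1.8673e+5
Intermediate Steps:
H(y, d) = 7/2 - d/2
M(L, X) = -6 + 3*X/2 (M(L, X) = (-4 + X)*(7/2 - ½*4) = (-4 + X)*(7/2 - 2) = (-4 + X)*(3/2) = -6 + 3*X/2)
t(V) = 1/V (t(V) = ((-6 + (3/2)*6)/V)/3 = ((-6 + 9)/V)/3 = (3/V)/3 = 1/V)
(432 + t(p))² = (432 + 1/8)² = (432 + ⅛)² = (3457/8)² = 11950849/64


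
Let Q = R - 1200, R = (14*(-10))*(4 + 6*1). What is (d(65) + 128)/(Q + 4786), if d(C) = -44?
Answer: 42/1093 ≈ 0.038426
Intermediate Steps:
R = -1400 (R = -140*(4 + 6) = -140*10 = -1400)
Q = -2600 (Q = -1400 - 1200 = -2600)
(d(65) + 128)/(Q + 4786) = (-44 + 128)/(-2600 + 4786) = 84/2186 = 84*(1/2186) = 42/1093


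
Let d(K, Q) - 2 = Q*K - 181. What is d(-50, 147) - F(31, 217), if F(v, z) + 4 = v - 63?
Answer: -7493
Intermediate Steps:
F(v, z) = -67 + v (F(v, z) = -4 + (v - 63) = -4 + (-63 + v) = -67 + v)
d(K, Q) = -179 + K*Q (d(K, Q) = 2 + (Q*K - 181) = 2 + (K*Q - 181) = 2 + (-181 + K*Q) = -179 + K*Q)
d(-50, 147) - F(31, 217) = (-179 - 50*147) - (-67 + 31) = (-179 - 7350) - 1*(-36) = -7529 + 36 = -7493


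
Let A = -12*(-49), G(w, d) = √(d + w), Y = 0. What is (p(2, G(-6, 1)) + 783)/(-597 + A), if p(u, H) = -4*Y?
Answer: -87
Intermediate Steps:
A = 588
p(u, H) = 0 (p(u, H) = -4*0 = 0)
(p(2, G(-6, 1)) + 783)/(-597 + A) = (0 + 783)/(-597 + 588) = 783/(-9) = 783*(-⅑) = -87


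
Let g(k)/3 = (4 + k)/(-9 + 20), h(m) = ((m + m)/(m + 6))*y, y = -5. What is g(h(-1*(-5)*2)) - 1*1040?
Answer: -45787/44 ≈ -1040.6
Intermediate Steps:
h(m) = -10*m/(6 + m) (h(m) = ((m + m)/(m + 6))*(-5) = ((2*m)/(6 + m))*(-5) = (2*m/(6 + m))*(-5) = -10*m/(6 + m))
g(k) = 12/11 + 3*k/11 (g(k) = 3*((4 + k)/(-9 + 20)) = 3*((4 + k)/11) = 3*((4 + k)*(1/11)) = 3*(4/11 + k/11) = 12/11 + 3*k/11)
g(h(-1*(-5)*2)) - 1*1040 = (12/11 + 3*(-10*-1*(-5)*2/(6 - 1*(-5)*2))/11) - 1*1040 = (12/11 + 3*(-10*5*2/(6 + 5*2))/11) - 1040 = (12/11 + 3*(-10*10/(6 + 10))/11) - 1040 = (12/11 + 3*(-10*10/16)/11) - 1040 = (12/11 + 3*(-10*10*1/16)/11) - 1040 = (12/11 + (3/11)*(-25/4)) - 1040 = (12/11 - 75/44) - 1040 = -27/44 - 1040 = -45787/44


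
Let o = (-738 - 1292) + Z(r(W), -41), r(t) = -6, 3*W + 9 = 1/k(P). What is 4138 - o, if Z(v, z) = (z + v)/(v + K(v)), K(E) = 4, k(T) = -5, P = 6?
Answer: 12289/2 ≈ 6144.5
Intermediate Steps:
W = -46/15 (W = -3 + (⅓)/(-5) = -3 + (⅓)*(-⅕) = -3 - 1/15 = -46/15 ≈ -3.0667)
Z(v, z) = (v + z)/(4 + v) (Z(v, z) = (z + v)/(v + 4) = (v + z)/(4 + v))
o = -4013/2 (o = (-738 - 1292) + (-6 - 41)/(4 - 6) = -2030 - 47/(-2) = -2030 - ½*(-47) = -2030 + 47/2 = -4013/2 ≈ -2006.5)
4138 - o = 4138 - 1*(-4013/2) = 4138 + 4013/2 = 12289/2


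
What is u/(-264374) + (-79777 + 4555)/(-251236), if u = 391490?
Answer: -1783400923/1509551506 ≈ -1.1814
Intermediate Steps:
u/(-264374) + (-79777 + 4555)/(-251236) = 391490/(-264374) + (-79777 + 4555)/(-251236) = 391490*(-1/264374) - 75222*(-1/251236) = -17795/12017 + 37611/125618 = -1783400923/1509551506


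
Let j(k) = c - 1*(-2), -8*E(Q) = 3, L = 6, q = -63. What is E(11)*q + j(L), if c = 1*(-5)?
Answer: 165/8 ≈ 20.625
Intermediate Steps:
E(Q) = -3/8 (E(Q) = -1/8*3 = -3/8)
c = -5
j(k) = -3 (j(k) = -5 - 1*(-2) = -5 + 2 = -3)
E(11)*q + j(L) = -3/8*(-63) - 3 = 189/8 - 3 = 165/8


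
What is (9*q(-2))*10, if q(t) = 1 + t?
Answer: -90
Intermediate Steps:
(9*q(-2))*10 = (9*(1 - 2))*10 = (9*(-1))*10 = -9*10 = -90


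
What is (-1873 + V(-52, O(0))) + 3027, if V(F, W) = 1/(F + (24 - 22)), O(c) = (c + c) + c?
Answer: 57699/50 ≈ 1154.0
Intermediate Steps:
O(c) = 3*c (O(c) = 2*c + c = 3*c)
V(F, W) = 1/(2 + F) (V(F, W) = 1/(F + 2) = 1/(2 + F))
(-1873 + V(-52, O(0))) + 3027 = (-1873 + 1/(2 - 52)) + 3027 = (-1873 + 1/(-50)) + 3027 = (-1873 - 1/50) + 3027 = -93651/50 + 3027 = 57699/50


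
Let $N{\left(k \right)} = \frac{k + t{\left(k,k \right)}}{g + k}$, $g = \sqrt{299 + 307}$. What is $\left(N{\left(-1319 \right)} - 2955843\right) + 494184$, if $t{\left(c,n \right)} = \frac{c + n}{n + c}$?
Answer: $- \frac{4281204819703}{1739155} + \frac{1318 \sqrt{606}}{1739155} \approx -2.4617 \cdot 10^{6}$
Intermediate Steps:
$t{\left(c,n \right)} = 1$ ($t{\left(c,n \right)} = \frac{c + n}{c + n} = 1$)
$g = \sqrt{606} \approx 24.617$
$N{\left(k \right)} = \frac{1 + k}{k + \sqrt{606}}$ ($N{\left(k \right)} = \frac{k + 1}{\sqrt{606} + k} = \frac{1 + k}{k + \sqrt{606}}$)
$\left(N{\left(-1319 \right)} - 2955843\right) + 494184 = \left(\frac{1 - 1319}{-1319 + \sqrt{606}} - 2955843\right) + 494184 = \left(\frac{1}{-1319 + \sqrt{606}} \left(-1318\right) - 2955843\right) + 494184 = \left(- \frac{1318}{-1319 + \sqrt{606}} - 2955843\right) + 494184 = \left(-2955843 - \frac{1318}{-1319 + \sqrt{606}}\right) + 494184 = -2461659 - \frac{1318}{-1319 + \sqrt{606}}$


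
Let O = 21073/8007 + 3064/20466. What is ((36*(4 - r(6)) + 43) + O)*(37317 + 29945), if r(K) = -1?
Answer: 414772298874284/27311877 ≈ 1.5187e+7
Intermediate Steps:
O = 75968911/27311877 (O = 21073*(1/8007) + 3064*(1/20466) = 21073/8007 + 1532/10233 = 75968911/27311877 ≈ 2.7815)
((36*(4 - r(6)) + 43) + O)*(37317 + 29945) = ((36*(4 - 1*(-1)) + 43) + 75968911/27311877)*(37317 + 29945) = ((36*(4 + 1) + 43) + 75968911/27311877)*67262 = ((36*5 + 43) + 75968911/27311877)*67262 = ((180 + 43) + 75968911/27311877)*67262 = (223 + 75968911/27311877)*67262 = (6166517482/27311877)*67262 = 414772298874284/27311877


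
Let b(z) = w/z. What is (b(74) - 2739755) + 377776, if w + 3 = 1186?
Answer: -174785263/74 ≈ -2.3620e+6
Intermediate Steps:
w = 1183 (w = -3 + 1186 = 1183)
b(z) = 1183/z
(b(74) - 2739755) + 377776 = (1183/74 - 2739755) + 377776 = -202740687/74 + 377776 = -174785263/74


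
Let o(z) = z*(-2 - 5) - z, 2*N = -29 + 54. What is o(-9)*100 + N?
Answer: 14425/2 ≈ 7212.5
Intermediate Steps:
N = 25/2 (N = (-29 + 54)/2 = (1/2)*25 = 25/2 ≈ 12.500)
o(z) = -8*z (o(z) = z*(-7) - z = -7*z - z = -8*z)
o(-9)*100 + N = -8*(-9)*100 + 25/2 = 72*100 + 25/2 = 7200 + 25/2 = 14425/2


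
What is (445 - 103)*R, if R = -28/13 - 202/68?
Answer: -387315/221 ≈ -1752.6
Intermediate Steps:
R = -2265/442 (R = -28*1/13 - 202*1/68 = -28/13 - 101/34 = -2265/442 ≈ -5.1244)
(445 - 103)*R = (445 - 103)*(-2265/442) = 342*(-2265/442) = -387315/221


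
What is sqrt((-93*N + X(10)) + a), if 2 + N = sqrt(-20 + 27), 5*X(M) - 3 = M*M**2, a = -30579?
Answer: sqrt(-754810 - 2325*sqrt(7))/5 ≈ 174.47*I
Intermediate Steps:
X(M) = 3/5 + M**3/5 (X(M) = 3/5 + (M*M**2)/5 = 3/5 + M**3/5)
N = -2 + sqrt(7) (N = -2 + sqrt(-20 + 27) = -2 + sqrt(7) ≈ 0.64575)
sqrt((-93*N + X(10)) + a) = sqrt((-93*(-2 + sqrt(7)) + (3/5 + (1/5)*10**3)) - 30579) = sqrt(((186 - 93*sqrt(7)) + (3/5 + (1/5)*1000)) - 30579) = sqrt(((186 - 93*sqrt(7)) + (3/5 + 200)) - 30579) = sqrt(((186 - 93*sqrt(7)) + 1003/5) - 30579) = sqrt((1933/5 - 93*sqrt(7)) - 30579) = sqrt(-150962/5 - 93*sqrt(7))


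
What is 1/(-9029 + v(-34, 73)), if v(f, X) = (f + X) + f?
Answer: -1/9024 ≈ -0.00011082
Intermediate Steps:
v(f, X) = X + 2*f (v(f, X) = (X + f) + f = X + 2*f)
1/(-9029 + v(-34, 73)) = 1/(-9029 + (73 + 2*(-34))) = 1/(-9029 + (73 - 68)) = 1/(-9029 + 5) = 1/(-9024) = -1/9024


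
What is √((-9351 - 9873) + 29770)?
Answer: √10546 ≈ 102.69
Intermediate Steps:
√((-9351 - 9873) + 29770) = √(-19224 + 29770) = √10546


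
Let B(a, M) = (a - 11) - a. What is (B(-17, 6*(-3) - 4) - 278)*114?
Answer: -32946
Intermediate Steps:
B(a, M) = -11 (B(a, M) = (-11 + a) - a = -11)
(B(-17, 6*(-3) - 4) - 278)*114 = (-11 - 278)*114 = -289*114 = -32946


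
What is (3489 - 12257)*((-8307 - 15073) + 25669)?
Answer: -20069952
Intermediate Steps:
(3489 - 12257)*((-8307 - 15073) + 25669) = -8768*(-23380 + 25669) = -8768*2289 = -20069952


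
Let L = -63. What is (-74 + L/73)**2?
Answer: 29866225/5329 ≈ 5604.5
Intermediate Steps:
(-74 + L/73)**2 = (-74 - 63/73)**2 = (-5465/73)**2 = 29866225/5329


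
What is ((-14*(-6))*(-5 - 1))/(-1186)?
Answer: 252/593 ≈ 0.42496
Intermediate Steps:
((-14*(-6))*(-5 - 1))/(-1186) = (84*(-6))*(-1/1186) = -504*(-1/1186) = 252/593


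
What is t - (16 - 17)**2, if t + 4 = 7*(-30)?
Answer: -215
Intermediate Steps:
t = -214 (t = -4 + 7*(-30) = -4 - 210 = -214)
t - (16 - 17)**2 = -214 - (16 - 17)**2 = -214 - 1*(-1)**2 = -214 - 1*1 = -214 - 1 = -215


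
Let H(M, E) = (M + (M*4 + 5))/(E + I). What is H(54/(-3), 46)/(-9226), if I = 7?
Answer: 85/488978 ≈ 0.00017383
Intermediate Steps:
H(M, E) = (5 + 5*M)/(7 + E) (H(M, E) = (M + (M*4 + 5))/(E + 7) = (M + (4*M + 5))/(7 + E) = (M + (5 + 4*M))/(7 + E) = (5 + 5*M)/(7 + E))
H(54/(-3), 46)/(-9226) = (5*(1 + 54/(-3))/(7 + 46))/(-9226) = (5*(1 + 54*(-⅓))/53)*(-1/9226) = (5*(1/53)*(1 - 18))*(-1/9226) = (5*(1/53)*(-17))*(-1/9226) = -85/53*(-1/9226) = 85/488978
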